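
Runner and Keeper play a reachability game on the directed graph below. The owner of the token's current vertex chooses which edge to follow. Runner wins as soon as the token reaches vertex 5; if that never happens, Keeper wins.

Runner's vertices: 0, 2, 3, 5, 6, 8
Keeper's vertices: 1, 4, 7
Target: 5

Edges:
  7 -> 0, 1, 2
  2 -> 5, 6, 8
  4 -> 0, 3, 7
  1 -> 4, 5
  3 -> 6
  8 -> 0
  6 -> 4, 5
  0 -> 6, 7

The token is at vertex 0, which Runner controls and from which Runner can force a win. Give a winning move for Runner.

6

A0 = {5}
A1: add {2, 6} — 2 (Runner) has 2→5; 6 (Runner) has 6→5.
A2: add {0, 3} — 0 (Runner) has 0→6; 3 (Runner) has 3→6.
A3: add {8} — 8 (Runner) has 8→0.
A4 = A3; e.g. 1 (Keeper) can still go to 4. Fixed point.
From 0, successor 6 is in the attractor (rank 1); the other successor 7 is not.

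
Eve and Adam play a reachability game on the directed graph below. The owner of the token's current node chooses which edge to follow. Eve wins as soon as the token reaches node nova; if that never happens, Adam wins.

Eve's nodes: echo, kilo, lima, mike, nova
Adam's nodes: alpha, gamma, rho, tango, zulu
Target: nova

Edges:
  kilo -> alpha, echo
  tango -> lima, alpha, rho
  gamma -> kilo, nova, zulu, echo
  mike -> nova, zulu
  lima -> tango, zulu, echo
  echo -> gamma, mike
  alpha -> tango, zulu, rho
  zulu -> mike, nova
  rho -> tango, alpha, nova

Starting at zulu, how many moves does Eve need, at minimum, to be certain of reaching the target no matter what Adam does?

2

A0 = {nova}
A1: add {mike} — mike (Eve) has mike→nova.
A2: add {echo, zulu} — zulu (Adam): all of {mike, nova} already in; echo (Eve) has echo→mike.
zulu enters the attractor at level 2, so Eve can force the target in 2 moves from there.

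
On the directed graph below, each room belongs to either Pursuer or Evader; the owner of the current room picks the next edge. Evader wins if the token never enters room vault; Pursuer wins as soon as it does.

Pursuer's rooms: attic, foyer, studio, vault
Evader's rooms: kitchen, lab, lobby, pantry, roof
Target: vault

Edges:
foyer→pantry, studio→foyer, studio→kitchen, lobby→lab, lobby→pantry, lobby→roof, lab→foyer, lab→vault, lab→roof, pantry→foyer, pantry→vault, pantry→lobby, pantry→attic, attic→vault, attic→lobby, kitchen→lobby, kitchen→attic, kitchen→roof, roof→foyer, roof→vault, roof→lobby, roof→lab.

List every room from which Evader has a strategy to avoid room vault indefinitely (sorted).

A0 = {vault}
A1: add {attic} — attic (Pursuer) has attic→vault.
A2 = A1; e.g. foyer (Pursuer) has no edge into A1. Fixed point.
Pursuer's attractor = {attic, vault}; Evader avoids the target exactly from the complement.

foyer, kitchen, lab, lobby, pantry, roof, studio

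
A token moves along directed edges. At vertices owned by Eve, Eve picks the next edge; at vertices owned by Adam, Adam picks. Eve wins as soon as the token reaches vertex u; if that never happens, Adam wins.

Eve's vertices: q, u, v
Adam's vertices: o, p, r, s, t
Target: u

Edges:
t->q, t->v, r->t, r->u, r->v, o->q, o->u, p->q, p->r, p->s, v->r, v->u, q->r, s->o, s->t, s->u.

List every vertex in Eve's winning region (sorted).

A0 = {u}
A1: add {v} — v (Eve) has v→u.
A2 = A1; e.g. o (Adam) can still go to q. Fixed point.
Eve's winning region = {u, v}.

u, v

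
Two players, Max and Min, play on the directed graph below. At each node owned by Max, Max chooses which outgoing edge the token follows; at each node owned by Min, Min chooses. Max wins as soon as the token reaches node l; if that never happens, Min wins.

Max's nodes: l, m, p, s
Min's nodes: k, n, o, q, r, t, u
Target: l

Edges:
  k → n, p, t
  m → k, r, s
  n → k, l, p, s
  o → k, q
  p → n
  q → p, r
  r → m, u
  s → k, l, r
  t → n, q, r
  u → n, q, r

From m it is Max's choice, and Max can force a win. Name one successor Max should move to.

A0 = {l}
A1: add {s} — s (Max) has s→l.
A2: add {m} — m (Max) has m→s.
A3 = A2; e.g. k (Min) can still go to n. Fixed point.
From m, successor s is in the attractor (rank 1); the other successors k, r are not.

s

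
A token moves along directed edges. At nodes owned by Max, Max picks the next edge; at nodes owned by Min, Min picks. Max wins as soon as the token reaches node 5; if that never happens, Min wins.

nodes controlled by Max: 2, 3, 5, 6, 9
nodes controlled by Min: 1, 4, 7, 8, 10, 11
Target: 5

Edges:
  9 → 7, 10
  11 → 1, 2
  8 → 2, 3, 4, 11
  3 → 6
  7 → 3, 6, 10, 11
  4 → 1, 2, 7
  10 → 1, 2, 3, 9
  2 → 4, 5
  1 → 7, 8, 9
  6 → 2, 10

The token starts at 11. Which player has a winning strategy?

A0 = {5}
A1: add {2} — 2 (Max) has 2→5.
A2: add {6} — 6 (Max) has 6→2.
A3: add {3} — 3 (Max) has 3→6.
A4 = A3; e.g. 1 (Min) can still go to 7. Fixed point.
11 never enters the attractor, so Min can avoid the target forever.

Min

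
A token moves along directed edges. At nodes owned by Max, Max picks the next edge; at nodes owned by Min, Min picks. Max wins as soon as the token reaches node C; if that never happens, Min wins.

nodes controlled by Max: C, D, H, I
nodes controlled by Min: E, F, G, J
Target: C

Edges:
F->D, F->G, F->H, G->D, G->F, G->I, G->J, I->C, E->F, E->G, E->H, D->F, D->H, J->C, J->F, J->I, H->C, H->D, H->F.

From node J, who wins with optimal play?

A0 = {C}
A1: add {H, I} — H (Max) has H→C; I (Max) has I→C.
A2: add {D} — D (Max) has D→H.
A3 = A2; e.g. E (Min) can still go to F. Fixed point.
J never enters the attractor, so Min can avoid the target forever.

Min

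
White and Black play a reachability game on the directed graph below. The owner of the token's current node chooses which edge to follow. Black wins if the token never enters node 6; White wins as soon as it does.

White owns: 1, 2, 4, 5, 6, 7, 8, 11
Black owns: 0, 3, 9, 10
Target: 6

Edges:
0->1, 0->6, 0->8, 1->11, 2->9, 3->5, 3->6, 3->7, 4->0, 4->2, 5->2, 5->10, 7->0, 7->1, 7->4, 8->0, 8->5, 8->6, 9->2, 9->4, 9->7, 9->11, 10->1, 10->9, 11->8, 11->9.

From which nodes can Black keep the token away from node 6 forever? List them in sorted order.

2, 3, 5, 9, 10

A0 = {6}
A1: add {8} — 8 (White) has 8→6.
A2: add {11} — 11 (White) has 11→8.
A3: add {1} — 1 (White) has 1→11.
A4: add {0, 7} — 0 (Black): all of {1, 6, 8} already in; 7 (White) has 7→1.
A5: add {4} — 4 (White) has 4→0.
A6 = A5; e.g. 2 (White) has no edge into A5. Fixed point.
White's attractor = {0, 1, 4, 6, 7, 8, 11}; Black avoids the target exactly from the complement.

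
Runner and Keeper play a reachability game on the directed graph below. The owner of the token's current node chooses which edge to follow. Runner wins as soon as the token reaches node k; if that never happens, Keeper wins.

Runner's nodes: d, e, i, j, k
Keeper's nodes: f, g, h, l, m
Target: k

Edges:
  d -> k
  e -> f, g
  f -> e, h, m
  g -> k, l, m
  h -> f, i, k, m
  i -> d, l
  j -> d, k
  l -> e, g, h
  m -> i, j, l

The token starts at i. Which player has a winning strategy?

A0 = {k}
A1: add {d, j} — d (Runner) has d→k; j (Runner) has j→k.
A2: add {i} — i (Runner) has i→d.
A3 = A2; e.g. e (Runner) has no edge into A2. Fixed point.
i ∈ A2, so Runner can force the target.

Runner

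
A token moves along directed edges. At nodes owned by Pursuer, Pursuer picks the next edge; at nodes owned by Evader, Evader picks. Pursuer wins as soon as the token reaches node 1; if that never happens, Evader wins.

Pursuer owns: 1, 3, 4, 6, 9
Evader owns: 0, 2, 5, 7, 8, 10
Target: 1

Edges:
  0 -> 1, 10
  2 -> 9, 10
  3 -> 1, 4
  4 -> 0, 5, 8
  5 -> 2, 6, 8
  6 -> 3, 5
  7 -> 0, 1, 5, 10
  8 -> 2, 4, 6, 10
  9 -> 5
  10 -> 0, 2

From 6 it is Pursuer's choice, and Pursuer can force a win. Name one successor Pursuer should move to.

A0 = {1}
A1: add {3} — 3 (Pursuer) has 3→1.
A2: add {6} — 6 (Pursuer) has 6→3.
A3 = A2; e.g. 0 (Evader) can still go to 10. Fixed point.
From 6, successor 3 is in the attractor (rank 1); the other successor 5 is not.

3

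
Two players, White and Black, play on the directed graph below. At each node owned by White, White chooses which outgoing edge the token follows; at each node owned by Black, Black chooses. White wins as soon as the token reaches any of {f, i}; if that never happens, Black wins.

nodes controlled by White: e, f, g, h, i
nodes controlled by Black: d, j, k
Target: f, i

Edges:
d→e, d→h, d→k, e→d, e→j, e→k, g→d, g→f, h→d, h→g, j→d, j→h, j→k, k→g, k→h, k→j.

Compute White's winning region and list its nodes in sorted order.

A0 = {f, i}
A1: add {g} — g (White) has g→f.
A2: add {h} — h (White) has h→g.
A3 = A2; e.g. d (Black) can still go to e. Fixed point.
White's winning region = {f, g, h, i}.

f, g, h, i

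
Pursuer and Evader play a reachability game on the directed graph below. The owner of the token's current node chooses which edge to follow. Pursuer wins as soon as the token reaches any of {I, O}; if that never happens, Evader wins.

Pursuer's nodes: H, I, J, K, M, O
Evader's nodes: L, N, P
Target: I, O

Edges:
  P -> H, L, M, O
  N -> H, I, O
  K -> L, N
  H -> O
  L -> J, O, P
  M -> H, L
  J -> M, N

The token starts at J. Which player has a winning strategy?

A0 = {I, O}
A1: add {H} — H (Pursuer) has H→O.
A2: add {M, N} — M (Pursuer) has M→H; N (Evader): all of {H, I, O} already in.
A3: add {J, K} — J (Pursuer) has J→M; K (Pursuer) has K→N.
A4 = A3; e.g. L (Evader) can still go to P. Fixed point.
J ∈ A3, so Pursuer can force the target.

Pursuer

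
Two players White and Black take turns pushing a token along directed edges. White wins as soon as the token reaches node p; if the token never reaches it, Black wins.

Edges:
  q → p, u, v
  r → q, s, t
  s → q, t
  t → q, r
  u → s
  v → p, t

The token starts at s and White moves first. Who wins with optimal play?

Black

Track states (vertex, player-to-move).
A0 = {(p,White), (p,Black)}
A1: add {(q,White), (v,White)}.
A2 = A1; e.g. (q,Black) stays out. (s,White) never enters ⇒ Black avoids the target.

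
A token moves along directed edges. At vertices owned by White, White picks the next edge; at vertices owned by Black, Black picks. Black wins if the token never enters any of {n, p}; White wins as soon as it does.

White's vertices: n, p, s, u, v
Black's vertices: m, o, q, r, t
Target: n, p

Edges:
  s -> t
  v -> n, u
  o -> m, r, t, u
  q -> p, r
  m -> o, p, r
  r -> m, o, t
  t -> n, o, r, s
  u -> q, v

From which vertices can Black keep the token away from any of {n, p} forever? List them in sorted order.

A0 = {n, p}
A1: add {v} — v (White) has v→n.
A2: add {u} — u (White) has u→v.
A3 = A2; e.g. m (Black) can still go to o. Fixed point.
White's attractor = {n, p, u, v}; Black avoids the target exactly from the complement.

m, o, q, r, s, t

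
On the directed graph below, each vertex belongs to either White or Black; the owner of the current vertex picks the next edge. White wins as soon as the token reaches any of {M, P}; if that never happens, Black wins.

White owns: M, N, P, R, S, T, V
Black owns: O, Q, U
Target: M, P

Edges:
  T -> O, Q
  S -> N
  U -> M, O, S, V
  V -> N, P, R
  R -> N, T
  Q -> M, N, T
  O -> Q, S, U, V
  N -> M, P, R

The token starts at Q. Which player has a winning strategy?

A0 = {M, P}
A1: add {N, V} — N (White) has N→M; V (White) has V→P.
A2: add {R, S} — R (White) has R→N; S (White) has S→N.
A3 = A2; e.g. O (Black) can still go to Q. Fixed point.
Q never enters the attractor, so Black can avoid the target forever.

Black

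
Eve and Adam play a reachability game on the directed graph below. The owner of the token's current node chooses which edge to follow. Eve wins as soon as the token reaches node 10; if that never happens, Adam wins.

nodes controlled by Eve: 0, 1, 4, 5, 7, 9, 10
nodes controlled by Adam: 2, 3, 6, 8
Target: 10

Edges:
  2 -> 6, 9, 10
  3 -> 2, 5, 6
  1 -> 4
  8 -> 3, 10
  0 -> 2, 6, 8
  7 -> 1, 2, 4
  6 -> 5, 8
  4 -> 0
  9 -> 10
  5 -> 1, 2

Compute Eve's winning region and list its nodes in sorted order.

A0 = {10}
A1: add {9} — 9 (Eve) has 9→10.
A2 = A1; e.g. 0 (Eve) has no edge into A1. Fixed point.
Eve's winning region = {9, 10}.

9, 10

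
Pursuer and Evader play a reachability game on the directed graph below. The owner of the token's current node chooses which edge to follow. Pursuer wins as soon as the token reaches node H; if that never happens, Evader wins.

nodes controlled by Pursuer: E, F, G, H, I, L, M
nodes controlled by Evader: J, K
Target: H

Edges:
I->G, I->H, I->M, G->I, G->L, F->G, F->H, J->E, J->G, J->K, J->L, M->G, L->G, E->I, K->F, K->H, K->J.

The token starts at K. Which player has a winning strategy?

A0 = {H}
A1: add {F, I} — F (Pursuer) has F→H; I (Pursuer) has I→H.
A2: add {E, G} — E (Pursuer) has E→I; G (Pursuer) has G→I.
A3: add {L, M} — L (Pursuer) has L→G; M (Pursuer) has M→G.
A4 = A3; e.g. J (Evader) can still go to K. Fixed point.
K never enters the attractor, so Evader can avoid the target forever.

Evader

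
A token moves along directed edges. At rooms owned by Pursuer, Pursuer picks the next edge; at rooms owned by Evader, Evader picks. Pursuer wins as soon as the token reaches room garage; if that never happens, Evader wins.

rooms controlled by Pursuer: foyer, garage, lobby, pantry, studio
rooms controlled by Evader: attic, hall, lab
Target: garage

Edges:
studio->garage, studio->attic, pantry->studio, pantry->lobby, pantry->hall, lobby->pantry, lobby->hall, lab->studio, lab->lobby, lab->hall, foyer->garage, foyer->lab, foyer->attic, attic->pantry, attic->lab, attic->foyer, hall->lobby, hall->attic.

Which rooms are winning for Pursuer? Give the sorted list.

A0 = {garage}
A1: add {foyer, studio} — studio (Pursuer) has studio→garage; foyer (Pursuer) has foyer→garage.
A2: add {pantry} — pantry (Pursuer) has pantry→studio.
A3: add {lobby} — lobby (Pursuer) has lobby→pantry.
A4 = A3; e.g. lab (Evader) can still go to hall. Fixed point.
Pursuer's winning region = {foyer, garage, lobby, pantry, studio}.

foyer, garage, lobby, pantry, studio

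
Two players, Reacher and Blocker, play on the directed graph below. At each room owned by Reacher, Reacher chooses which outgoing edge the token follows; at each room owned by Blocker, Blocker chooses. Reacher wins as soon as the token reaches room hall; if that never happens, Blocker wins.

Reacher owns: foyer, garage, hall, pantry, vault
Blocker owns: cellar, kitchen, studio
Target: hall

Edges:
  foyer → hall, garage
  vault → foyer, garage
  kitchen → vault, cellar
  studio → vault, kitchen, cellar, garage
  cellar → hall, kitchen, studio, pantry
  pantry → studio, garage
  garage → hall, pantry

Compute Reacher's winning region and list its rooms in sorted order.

foyer, garage, hall, pantry, vault

A0 = {hall}
A1: add {foyer, garage} — foyer (Reacher) has foyer→hall; garage (Reacher) has garage→hall.
A2: add {pantry, vault} — vault (Reacher) has vault→foyer; pantry (Reacher) has pantry→garage.
A3 = A2; e.g. kitchen (Blocker) can still go to cellar. Fixed point.
Reacher's winning region = {foyer, garage, hall, pantry, vault}.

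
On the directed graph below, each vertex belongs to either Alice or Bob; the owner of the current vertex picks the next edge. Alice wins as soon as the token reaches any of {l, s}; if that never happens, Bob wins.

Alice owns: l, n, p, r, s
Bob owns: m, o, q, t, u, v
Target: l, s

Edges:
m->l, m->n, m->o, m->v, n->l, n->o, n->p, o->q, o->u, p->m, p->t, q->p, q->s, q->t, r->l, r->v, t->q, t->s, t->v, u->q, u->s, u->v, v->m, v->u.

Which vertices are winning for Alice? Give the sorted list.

A0 = {l, s}
A1: add {n, r} — n (Alice) has n→l; r (Alice) has r→l.
A2 = A1; e.g. m (Bob) can still go to o. Fixed point.
Alice's winning region = {l, n, r, s}.

l, n, r, s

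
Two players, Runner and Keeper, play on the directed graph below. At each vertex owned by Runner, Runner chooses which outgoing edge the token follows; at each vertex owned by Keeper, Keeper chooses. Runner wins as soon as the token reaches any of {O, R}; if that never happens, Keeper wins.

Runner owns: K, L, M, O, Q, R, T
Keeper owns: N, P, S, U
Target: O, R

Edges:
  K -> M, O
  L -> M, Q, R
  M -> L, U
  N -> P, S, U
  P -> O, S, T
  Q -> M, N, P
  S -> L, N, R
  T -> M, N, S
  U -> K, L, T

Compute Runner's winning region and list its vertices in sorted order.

A0 = {O, R}
A1: add {K, L} — K (Runner) has K→O; L (Runner) has L→R.
A2: add {M} — M (Runner) has M→L.
A3: add {Q, T} — Q (Runner) has Q→M; T (Runner) has T→M.
A4: add {U} — U (Keeper): all of {K, L, T} already in.
A5 = A4; e.g. N (Keeper) can still go to P. Fixed point.
Runner's winning region = {K, L, M, O, Q, R, T, U}.

K, L, M, O, Q, R, T, U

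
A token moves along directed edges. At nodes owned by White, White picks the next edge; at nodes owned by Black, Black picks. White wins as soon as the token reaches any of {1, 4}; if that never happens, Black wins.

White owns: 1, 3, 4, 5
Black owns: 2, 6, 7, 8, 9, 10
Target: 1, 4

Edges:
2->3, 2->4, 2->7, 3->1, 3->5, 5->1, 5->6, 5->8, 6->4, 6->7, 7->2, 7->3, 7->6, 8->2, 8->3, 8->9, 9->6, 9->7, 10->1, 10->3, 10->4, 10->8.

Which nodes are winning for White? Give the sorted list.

1, 3, 4, 5

A0 = {1, 4}
A1: add {3, 5} — 3 (White) has 3→1; 5 (White) has 5→1.
A2 = A1; e.g. 2 (Black) can still go to 7. Fixed point.
White's winning region = {1, 3, 4, 5}.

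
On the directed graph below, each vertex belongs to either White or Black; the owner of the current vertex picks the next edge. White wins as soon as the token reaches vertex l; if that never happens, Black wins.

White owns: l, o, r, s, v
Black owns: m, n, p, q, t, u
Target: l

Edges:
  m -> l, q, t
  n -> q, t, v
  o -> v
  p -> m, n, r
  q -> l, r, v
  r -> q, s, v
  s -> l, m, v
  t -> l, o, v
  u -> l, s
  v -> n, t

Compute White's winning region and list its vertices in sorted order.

l, r, s, u

A0 = {l}
A1: add {s} — s (White) has s→l.
A2: add {r, u} — r (White) has r→s; u (Black): all of {l, s} already in.
A3 = A2; e.g. m (Black) can still go to q. Fixed point.
White's winning region = {l, r, s, u}.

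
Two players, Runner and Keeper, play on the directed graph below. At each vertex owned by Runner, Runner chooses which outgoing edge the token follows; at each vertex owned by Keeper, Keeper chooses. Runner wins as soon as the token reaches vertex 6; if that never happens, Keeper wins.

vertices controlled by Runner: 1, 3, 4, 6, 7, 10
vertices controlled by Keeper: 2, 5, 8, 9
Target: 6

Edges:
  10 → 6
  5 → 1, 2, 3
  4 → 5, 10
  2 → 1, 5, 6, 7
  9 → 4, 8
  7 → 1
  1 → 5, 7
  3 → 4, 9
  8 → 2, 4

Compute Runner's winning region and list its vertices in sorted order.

A0 = {6}
A1: add {10} — 10 (Runner) has 10→6.
A2: add {4} — 4 (Runner) has 4→10.
A3: add {3} — 3 (Runner) has 3→4.
A4 = A3; e.g. 1 (Runner) has no edge into A3. Fixed point.
Runner's winning region = {3, 4, 6, 10}.

3, 4, 6, 10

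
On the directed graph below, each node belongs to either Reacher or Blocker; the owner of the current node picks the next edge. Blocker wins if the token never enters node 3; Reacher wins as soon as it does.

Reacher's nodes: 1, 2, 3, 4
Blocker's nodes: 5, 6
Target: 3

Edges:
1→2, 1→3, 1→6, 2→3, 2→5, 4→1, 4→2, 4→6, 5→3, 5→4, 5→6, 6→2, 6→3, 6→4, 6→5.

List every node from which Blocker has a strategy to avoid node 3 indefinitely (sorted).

A0 = {3}
A1: add {1, 2} — 1 (Reacher) has 1→3; 2 (Reacher) has 2→3.
A2: add {4} — 4 (Reacher) has 4→1.
A3 = A2; e.g. 5 (Blocker) can still go to 6. Fixed point.
Reacher's attractor = {1, 2, 3, 4}; Blocker avoids the target exactly from the complement.

5, 6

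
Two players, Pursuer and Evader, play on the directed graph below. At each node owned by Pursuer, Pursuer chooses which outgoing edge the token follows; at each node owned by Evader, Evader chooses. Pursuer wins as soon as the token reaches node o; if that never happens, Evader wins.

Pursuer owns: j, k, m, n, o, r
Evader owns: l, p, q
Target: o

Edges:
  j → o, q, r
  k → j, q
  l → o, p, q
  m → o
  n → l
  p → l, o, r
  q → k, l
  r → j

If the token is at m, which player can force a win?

A0 = {o}
A1: add {j, m} — j (Pursuer) has j→o; m (Pursuer) has m→o.
m ∈ A1, so Pursuer can force the target.

Pursuer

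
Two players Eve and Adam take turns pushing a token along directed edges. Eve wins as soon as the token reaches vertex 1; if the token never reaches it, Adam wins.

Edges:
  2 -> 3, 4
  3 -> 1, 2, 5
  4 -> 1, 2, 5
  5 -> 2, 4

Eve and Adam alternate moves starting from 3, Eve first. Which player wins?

Track states (vertex, player-to-move).
A0 = {(1,Eve), (1,Adam)}
A1: add {(3,Eve), (4,Eve)}.
(3,Eve) ∈ A1 ⇒ Eve forces the target.

Eve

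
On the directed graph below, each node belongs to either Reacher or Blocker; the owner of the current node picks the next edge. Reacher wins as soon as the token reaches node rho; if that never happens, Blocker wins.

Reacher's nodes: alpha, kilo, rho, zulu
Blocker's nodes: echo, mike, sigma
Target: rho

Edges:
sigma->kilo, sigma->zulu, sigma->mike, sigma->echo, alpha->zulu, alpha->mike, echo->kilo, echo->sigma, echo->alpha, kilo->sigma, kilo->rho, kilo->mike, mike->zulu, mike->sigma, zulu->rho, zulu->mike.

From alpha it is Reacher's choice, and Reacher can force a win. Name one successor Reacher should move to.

A0 = {rho}
A1: add {kilo, zulu} — kilo (Reacher) has kilo→rho; zulu (Reacher) has zulu→rho.
A2: add {alpha} — alpha (Reacher) has alpha→zulu.
A3 = A2; e.g. sigma (Blocker) can still go to mike. Fixed point.
From alpha, successor zulu is in the attractor (rank 1); the other successor mike is not.

zulu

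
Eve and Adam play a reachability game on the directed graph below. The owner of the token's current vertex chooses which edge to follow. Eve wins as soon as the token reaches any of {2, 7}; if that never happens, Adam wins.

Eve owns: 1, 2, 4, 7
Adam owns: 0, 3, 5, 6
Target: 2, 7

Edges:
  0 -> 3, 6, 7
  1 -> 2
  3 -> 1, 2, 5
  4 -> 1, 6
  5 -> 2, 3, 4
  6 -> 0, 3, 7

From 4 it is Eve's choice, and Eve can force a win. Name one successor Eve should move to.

A0 = {2, 7}
A1: add {1} — 1 (Eve) has 1→2.
A2: add {4} — 4 (Eve) has 4→1.
A3 = A2; e.g. 0 (Adam) can still go to 3. Fixed point.
From 4, successor 1 is in the attractor (rank 1); the other successor 6 is not.

1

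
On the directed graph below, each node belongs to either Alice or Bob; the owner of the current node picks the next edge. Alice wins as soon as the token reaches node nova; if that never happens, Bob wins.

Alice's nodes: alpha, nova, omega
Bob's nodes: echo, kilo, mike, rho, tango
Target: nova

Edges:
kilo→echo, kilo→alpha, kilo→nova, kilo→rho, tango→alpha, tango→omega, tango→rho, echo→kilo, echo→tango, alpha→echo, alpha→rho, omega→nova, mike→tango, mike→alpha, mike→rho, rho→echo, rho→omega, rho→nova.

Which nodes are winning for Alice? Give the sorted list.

A0 = {nova}
A1: add {omega} — omega (Alice) has omega→nova.
A2 = A1; e.g. kilo (Bob) can still go to echo. Fixed point.
Alice's winning region = {nova, omega}.

nova, omega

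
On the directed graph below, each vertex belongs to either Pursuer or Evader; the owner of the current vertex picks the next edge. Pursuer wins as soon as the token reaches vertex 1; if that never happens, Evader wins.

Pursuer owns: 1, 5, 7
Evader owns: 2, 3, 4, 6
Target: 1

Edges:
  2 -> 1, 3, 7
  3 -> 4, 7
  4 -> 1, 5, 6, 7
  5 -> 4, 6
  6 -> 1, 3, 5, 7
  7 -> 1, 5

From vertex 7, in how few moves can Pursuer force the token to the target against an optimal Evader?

1

A0 = {1}
A1: add {7} — 7 (Pursuer) has 7→1.
A2 = A1; e.g. 2 (Evader) can still go to 3. Fixed point.
7 enters the attractor at level 1, so Pursuer can force the target in 1 move from there.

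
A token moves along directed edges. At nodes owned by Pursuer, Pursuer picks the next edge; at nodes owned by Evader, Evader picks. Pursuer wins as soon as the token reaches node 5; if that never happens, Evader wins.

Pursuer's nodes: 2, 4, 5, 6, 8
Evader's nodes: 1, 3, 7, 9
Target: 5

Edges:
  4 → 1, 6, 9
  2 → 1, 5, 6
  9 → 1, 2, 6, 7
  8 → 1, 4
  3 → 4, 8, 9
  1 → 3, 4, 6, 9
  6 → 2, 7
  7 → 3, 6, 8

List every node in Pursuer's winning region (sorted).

2, 4, 5, 6, 8

A0 = {5}
A1: add {2} — 2 (Pursuer) has 2→5.
A2: add {6} — 6 (Pursuer) has 6→2.
A3: add {4} — 4 (Pursuer) has 4→6.
A4: add {8} — 8 (Pursuer) has 8→4.
A5 = A4; e.g. 1 (Evader) can still go to 3. Fixed point.
Pursuer's winning region = {2, 4, 5, 6, 8}.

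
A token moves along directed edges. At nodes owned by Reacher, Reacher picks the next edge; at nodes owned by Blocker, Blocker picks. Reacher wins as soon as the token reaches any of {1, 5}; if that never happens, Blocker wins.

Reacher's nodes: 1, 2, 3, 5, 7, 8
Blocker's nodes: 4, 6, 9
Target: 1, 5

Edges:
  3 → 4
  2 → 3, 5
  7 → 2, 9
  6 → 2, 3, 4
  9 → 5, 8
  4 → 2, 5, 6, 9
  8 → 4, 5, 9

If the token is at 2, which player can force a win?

A0 = {1, 5}
A1: add {2, 8} — 2 (Reacher) has 2→5; 8 (Reacher) has 8→5.
2 ∈ A1, so Reacher can force the target.

Reacher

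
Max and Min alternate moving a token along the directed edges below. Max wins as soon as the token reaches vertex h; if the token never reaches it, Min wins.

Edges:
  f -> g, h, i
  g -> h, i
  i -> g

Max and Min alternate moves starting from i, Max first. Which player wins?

Track states (vertex, player-to-move).
A0 = {(h,Max), (h,Min)}
A1: add {(f,Max), (g,Max)}.
A2: add {(i,Min)}.
A3 = A2; e.g. (f,Min) stays out. (i,Max) never enters ⇒ Min avoids the target.

Min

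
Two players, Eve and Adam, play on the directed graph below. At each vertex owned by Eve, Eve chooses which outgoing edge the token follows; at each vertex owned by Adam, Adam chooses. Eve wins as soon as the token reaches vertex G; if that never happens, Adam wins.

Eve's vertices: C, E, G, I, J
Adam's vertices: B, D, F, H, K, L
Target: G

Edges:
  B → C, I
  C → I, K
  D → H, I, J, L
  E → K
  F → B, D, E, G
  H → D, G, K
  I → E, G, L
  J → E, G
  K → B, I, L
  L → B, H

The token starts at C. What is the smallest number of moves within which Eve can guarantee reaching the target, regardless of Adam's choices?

A0 = {G}
A1: add {I, J} — I (Eve) has I→G; J (Eve) has J→G.
A2: add {C} — C (Eve) has C→I.
C enters the attractor at level 2, so Eve can force the target in 2 moves from there.

2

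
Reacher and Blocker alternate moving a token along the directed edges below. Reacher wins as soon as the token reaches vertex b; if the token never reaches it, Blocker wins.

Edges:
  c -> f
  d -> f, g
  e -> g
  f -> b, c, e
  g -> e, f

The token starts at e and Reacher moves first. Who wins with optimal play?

Track states (vertex, player-to-move).
A0 = {(b,Reacher), (b,Blocker)}
A1: add {(f,Reacher)}.
A2: add {(c,Blocker)}.
A3 = A2; e.g. (c,Reacher) stays out. (e,Reacher) never enters ⇒ Blocker avoids the target.

Blocker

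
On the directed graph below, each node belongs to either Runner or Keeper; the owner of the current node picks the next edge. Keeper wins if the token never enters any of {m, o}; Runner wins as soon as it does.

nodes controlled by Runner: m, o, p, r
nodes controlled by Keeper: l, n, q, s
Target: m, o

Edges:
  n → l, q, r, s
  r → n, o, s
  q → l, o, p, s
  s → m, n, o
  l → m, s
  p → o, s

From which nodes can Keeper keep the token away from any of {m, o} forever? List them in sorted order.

A0 = {m, o}
A1: add {p, r} — p (Runner) has p→o; r (Runner) has r→o.
A2 = A1; e.g. l (Keeper) can still go to s. Fixed point.
Runner's attractor = {m, o, p, r}; Keeper avoids the target exactly from the complement.

l, n, q, s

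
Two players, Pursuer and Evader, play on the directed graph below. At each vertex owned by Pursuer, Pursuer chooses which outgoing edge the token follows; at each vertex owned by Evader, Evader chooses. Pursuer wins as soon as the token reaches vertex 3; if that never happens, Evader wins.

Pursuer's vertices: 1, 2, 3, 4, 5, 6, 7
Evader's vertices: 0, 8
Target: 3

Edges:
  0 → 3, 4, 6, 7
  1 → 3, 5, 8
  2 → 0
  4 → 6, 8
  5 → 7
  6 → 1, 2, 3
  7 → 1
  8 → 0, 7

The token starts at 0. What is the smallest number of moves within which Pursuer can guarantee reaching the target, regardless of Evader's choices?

A0 = {3}
A1: add {1, 6} — 1 (Pursuer) has 1→3; 6 (Pursuer) has 6→3.
A2: add {4, 7} — 4 (Pursuer) has 4→6; 7 (Pursuer) has 7→1.
A3: add {0, 5} — 0 (Evader): all of {3, 4, 6, 7} already in; 5 (Pursuer) has 5→7.
0 enters the attractor at level 3, so Pursuer can force the target in 3 moves from there.

3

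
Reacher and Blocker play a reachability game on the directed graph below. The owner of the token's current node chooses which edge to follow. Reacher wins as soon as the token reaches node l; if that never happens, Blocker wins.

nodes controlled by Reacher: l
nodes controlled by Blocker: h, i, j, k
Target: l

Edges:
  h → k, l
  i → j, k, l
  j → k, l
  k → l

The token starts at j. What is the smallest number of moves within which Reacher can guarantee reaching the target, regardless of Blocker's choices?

2

A0 = {l}
A1: add {k} — k (Blocker): all of {l} already in.
A2: add {h, j} — h (Blocker): all of {k, l} already in; j (Blocker): all of {k, l} already in.
j enters the attractor at level 2, so Reacher can force the target in 2 moves from there.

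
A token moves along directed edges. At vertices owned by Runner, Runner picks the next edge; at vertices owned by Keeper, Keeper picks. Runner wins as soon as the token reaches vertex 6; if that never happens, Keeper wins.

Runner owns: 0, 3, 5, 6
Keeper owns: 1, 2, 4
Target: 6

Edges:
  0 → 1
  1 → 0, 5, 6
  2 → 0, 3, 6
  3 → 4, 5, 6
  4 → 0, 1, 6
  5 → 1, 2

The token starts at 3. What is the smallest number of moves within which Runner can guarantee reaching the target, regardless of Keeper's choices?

A0 = {6}
A1: add {3} — 3 (Runner) has 3→6.
A2 = A1; e.g. 0 (Runner) has no edge into A1. Fixed point.
3 enters the attractor at level 1, so Runner can force the target in 1 move from there.

1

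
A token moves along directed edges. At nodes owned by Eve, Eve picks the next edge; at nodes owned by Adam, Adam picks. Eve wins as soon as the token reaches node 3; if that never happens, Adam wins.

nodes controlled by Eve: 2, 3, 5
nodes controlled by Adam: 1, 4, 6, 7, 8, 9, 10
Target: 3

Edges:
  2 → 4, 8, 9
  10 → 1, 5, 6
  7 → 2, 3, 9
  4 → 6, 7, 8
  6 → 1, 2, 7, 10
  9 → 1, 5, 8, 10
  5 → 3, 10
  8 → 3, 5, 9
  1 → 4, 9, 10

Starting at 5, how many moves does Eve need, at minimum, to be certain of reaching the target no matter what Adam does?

A0 = {3}
A1: add {5} — 5 (Eve) has 5→3.
A2 = A1; e.g. 1 (Adam) can still go to 4. Fixed point.
5 enters the attractor at level 1, so Eve can force the target in 1 move from there.

1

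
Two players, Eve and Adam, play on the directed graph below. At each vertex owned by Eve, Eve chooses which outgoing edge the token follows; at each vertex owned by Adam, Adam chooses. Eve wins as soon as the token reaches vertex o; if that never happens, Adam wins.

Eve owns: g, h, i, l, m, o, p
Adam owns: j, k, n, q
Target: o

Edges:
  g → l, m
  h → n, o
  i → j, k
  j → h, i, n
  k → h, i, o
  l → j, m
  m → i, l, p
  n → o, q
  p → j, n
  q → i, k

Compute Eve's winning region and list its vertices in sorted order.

A0 = {o}
A1: add {h} — h (Eve) has h→o.
A2 = A1; e.g. g (Eve) has no edge into A1. Fixed point.
Eve's winning region = {h, o}.

h, o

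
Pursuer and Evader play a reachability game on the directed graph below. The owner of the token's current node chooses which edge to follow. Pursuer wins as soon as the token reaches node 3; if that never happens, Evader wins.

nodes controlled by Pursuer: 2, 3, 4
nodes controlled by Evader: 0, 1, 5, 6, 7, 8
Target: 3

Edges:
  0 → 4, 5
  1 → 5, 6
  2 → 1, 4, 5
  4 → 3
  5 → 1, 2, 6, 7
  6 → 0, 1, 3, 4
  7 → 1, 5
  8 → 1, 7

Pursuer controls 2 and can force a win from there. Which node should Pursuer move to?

A0 = {3}
A1: add {4} — 4 (Pursuer) has 4→3.
A2: add {2} — 2 (Pursuer) has 2→4.
A3 = A2; e.g. 0 (Evader) can still go to 5. Fixed point.
From 2, successor 4 is in the attractor (rank 1); the other successors 1, 5 are not.

4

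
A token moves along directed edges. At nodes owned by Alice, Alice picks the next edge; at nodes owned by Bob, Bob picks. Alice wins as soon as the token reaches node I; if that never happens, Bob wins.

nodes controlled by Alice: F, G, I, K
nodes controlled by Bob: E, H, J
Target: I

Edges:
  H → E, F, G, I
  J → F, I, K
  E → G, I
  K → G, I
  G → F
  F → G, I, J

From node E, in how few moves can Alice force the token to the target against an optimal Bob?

3

A0 = {I}
A1: add {F, K} — F (Alice) has F→I; K (Alice) has K→I.
A2: add {G, J} — G (Alice) has G→F; J (Bob): all of {F, I, K} already in.
A3: add {E} — E (Bob): all of {G, I} already in.
E enters the attractor at level 3, so Alice can force the target in 3 moves from there.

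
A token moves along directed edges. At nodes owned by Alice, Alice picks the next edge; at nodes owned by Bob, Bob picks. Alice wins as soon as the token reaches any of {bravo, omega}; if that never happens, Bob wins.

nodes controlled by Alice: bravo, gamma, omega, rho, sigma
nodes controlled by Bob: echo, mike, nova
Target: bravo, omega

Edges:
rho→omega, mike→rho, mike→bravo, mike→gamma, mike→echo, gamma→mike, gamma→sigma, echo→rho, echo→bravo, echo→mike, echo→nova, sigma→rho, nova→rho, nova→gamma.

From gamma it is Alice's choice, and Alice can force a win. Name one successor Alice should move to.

sigma

A0 = {bravo, omega}
A1: add {rho} — rho (Alice) has rho→omega.
A2: add {sigma} — sigma (Alice) has sigma→rho.
A3: add {gamma} — gamma (Alice) has gamma→sigma.
A4: add {nova} — nova (Bob): all of {rho, gamma} already in.
A5 = A4; e.g. mike (Bob) can still go to echo. Fixed point.
From gamma, successor sigma is in the attractor (rank 2); the other successor mike is not.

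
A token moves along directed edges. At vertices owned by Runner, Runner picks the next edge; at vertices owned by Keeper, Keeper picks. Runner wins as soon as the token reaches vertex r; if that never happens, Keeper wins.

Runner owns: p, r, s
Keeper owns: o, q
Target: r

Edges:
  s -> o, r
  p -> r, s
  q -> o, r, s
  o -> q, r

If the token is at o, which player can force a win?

A0 = {r}
A1: add {p, s} — p (Runner) has p→r; s (Runner) has s→r.
A2 = A1; e.g. o (Keeper) can still go to q. Fixed point.
o never enters the attractor, so Keeper can avoid the target forever.

Keeper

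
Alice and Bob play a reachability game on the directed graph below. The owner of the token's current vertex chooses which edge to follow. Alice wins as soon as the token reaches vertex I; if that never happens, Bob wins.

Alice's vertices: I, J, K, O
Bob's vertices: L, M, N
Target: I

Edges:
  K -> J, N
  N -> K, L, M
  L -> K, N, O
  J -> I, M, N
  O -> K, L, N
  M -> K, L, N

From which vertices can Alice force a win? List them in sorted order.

I, J, K, O

A0 = {I}
A1: add {J} — J (Alice) has J→I.
A2: add {K} — K (Alice) has K→J.
A3: add {O} — O (Alice) has O→K.
A4 = A3; e.g. L (Bob) can still go to N. Fixed point.
Alice's winning region = {I, J, K, O}.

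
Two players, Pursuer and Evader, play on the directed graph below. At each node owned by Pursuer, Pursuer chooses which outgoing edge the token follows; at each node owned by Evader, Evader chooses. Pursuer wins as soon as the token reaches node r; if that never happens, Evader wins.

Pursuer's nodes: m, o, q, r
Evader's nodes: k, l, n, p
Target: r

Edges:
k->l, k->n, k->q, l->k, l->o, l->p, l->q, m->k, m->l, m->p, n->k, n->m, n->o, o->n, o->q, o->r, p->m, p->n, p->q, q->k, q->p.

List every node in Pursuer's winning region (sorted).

o, r

A0 = {r}
A1: add {o} — o (Pursuer) has o→r.
A2 = A1; e.g. k (Evader) can still go to l. Fixed point.
Pursuer's winning region = {o, r}.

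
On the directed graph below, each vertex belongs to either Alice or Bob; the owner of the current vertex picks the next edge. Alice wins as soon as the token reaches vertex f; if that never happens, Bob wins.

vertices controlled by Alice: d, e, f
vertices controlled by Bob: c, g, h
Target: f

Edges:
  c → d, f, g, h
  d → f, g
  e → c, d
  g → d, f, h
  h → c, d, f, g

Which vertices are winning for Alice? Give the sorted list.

d, e, f

A0 = {f}
A1: add {d} — d (Alice) has d→f.
A2: add {e} — e (Alice) has e→d.
A3 = A2; e.g. c (Bob) can still go to g. Fixed point.
Alice's winning region = {d, e, f}.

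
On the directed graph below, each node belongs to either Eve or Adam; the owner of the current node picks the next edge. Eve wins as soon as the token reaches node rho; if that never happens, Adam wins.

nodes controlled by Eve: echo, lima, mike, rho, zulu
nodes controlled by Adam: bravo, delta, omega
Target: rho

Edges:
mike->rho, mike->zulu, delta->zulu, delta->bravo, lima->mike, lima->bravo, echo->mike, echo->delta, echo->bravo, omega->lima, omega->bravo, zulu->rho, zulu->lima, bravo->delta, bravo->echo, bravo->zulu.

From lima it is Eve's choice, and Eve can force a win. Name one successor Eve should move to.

mike

A0 = {rho}
A1: add {mike, zulu} — mike (Eve) has mike→rho; zulu (Eve) has zulu→rho.
A2: add {echo, lima} — lima (Eve) has lima→mike; echo (Eve) has echo→mike.
A3 = A2; e.g. delta (Adam) can still go to bravo. Fixed point.
From lima, successor mike is in the attractor (rank 1); the other successor bravo is not.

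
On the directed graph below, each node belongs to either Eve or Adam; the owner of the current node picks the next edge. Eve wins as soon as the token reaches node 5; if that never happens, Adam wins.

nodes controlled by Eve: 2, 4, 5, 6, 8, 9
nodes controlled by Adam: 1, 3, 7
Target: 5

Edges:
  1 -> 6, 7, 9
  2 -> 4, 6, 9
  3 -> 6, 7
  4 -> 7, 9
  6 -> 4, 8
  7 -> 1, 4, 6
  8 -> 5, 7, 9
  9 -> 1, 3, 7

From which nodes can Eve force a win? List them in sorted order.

A0 = {5}
A1: add {8} — 8 (Eve) has 8→5.
A2: add {6} — 6 (Eve) has 6→8.
A3: add {2} — 2 (Eve) has 2→6.
A4 = A3; e.g. 1 (Adam) can still go to 7. Fixed point.
Eve's winning region = {2, 5, 6, 8}.

2, 5, 6, 8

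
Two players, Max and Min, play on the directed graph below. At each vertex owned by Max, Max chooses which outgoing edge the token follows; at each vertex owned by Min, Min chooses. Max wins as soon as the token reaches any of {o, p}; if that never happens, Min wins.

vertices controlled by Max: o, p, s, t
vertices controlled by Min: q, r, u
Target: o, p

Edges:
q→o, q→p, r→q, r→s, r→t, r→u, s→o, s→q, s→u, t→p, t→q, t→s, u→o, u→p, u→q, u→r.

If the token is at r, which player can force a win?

A0 = {o, p}
A1: add {q, s, t} — q (Min): all of {o, p} already in; s (Max) has s→o; t (Max) has t→p.
A2 = A1; e.g. r (Min) can still go to u. Fixed point.
r never enters the attractor, so Min can avoid the target forever.

Min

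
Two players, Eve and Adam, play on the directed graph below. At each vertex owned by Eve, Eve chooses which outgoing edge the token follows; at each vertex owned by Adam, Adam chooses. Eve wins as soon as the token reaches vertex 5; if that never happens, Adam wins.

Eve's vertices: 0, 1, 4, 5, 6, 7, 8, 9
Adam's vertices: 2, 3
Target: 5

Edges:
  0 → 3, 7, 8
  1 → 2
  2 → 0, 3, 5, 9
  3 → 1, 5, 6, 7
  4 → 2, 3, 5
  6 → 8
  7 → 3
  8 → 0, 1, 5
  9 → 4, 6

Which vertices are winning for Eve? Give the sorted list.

0, 4, 5, 6, 8, 9

A0 = {5}
A1: add {4, 8} — 4 (Eve) has 4→5; 8 (Eve) has 8→5.
A2: add {0, 6, 9} — 0 (Eve) has 0→8; 6 (Eve) has 6→8; 9 (Eve) has 9→4.
A3 = A2; e.g. 1 (Eve) has no edge into A2. Fixed point.
Eve's winning region = {0, 4, 5, 6, 8, 9}.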